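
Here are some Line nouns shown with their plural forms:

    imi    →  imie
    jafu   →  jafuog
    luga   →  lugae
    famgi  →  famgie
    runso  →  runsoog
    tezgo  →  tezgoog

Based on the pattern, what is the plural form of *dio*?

Looking at the last vowel of each stem: -og when the last vowel of the stem is a rounded vowel (*jafu*, *runso*, *tezgo*); -e when the last vowel of the stem is an unrounded vowel (*imi*, *luga*, *famgi*).
*dio*: last vowel = /o/, a rounded vowel → -og → *dioog*.

dioog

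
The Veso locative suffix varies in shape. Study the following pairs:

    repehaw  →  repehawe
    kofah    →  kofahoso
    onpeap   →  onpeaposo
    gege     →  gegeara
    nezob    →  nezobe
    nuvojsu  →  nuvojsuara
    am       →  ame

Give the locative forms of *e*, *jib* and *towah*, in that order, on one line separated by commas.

eara, jibe, towahoso

The alternation tracks the final sound of the stem — -oso when the stem ends in a voiceless consonant (*kofah*, *onpeap*); -e when the stem ends in a voiced consonant (*repehaw*, *nezob*, *am*); -ara when the stem ends in a vowel (*gege*, *nuvojsu*).
*e* — final sound /e/ (a vowel) → -ara → *eara*.
Since the final sound of *jib* is /b/ (a voiced consonant), it takes -e, giving *jibe*.
*towah* — final sound /h/ (a voiceless consonant) → -oso → *towahoso*.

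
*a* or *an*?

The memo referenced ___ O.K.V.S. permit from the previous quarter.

an

The indefinite article is chosen by the initial *sound* of the following word, not its spelling.
The initialism *O.K.V.S.* is read letter by letter; the first letter, O, is pronounced /oʊ/, which begins with a vowel sound.
So the article is *an*: The memo referenced an O.K.V.S. permit from the previous quarter.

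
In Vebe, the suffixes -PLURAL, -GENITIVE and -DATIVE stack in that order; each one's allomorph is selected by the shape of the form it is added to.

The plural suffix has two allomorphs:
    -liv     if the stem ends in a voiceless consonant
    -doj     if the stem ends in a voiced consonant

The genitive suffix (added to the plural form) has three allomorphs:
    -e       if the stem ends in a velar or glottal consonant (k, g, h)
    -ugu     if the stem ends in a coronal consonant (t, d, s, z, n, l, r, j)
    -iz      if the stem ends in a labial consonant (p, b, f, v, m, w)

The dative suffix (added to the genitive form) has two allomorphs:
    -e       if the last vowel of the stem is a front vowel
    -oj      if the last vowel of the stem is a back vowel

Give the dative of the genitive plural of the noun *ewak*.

*ewak* — final consonant /k/ (voiceless) → -liv → *ewakliv*.
The final consonant of the plural form *ewakliv* is /v/, which is labial, so the genitive suffix is -iz, giving *ewakliviz*.
The last vowel of the genitive form *ewakliviz* is /i/, which is a front vowel, so the dative suffix is -e, giving *ewaklivize*.

ewaklivize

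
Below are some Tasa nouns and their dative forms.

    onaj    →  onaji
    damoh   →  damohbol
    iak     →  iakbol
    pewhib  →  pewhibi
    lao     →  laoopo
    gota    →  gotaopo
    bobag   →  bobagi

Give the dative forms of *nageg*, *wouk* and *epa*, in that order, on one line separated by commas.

The suffix is conditioned by the final sound: -bol when the stem ends in a voiceless consonant (*damoh*, *iak*); -i when the stem ends in a voiced consonant (*onaj*, *pewhib*, *bobag*); -opo when the stem ends in a vowel (*lao*, *gota*).
The final sound of *nageg* is /g/, which is a voiced consonant, so the suffix is -i, giving *nagegi*.
Since the final sound of *wouk* is /k/ (a voiceless consonant), it takes -bol, giving *woukbol*.
The final sound of *epa* is /a/, which is a vowel, so the suffix is -opo, giving *epaopo*.

nagegi, woukbol, epaopo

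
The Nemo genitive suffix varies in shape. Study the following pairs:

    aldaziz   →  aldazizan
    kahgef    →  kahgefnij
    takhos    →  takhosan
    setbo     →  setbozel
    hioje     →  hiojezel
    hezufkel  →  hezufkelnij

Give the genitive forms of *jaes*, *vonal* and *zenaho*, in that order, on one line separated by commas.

jaesan, vonalnij, zenahozel

The suffix is conditioned by the final sound: -an when the stem ends in a sibilant (*aldaziz*, *takhos*); -nij when the stem ends in a non-sibilant consonant (*kahgef*, *hezufkel*); -zel when the stem ends in a vowel (*setbo*, *hioje*).
*jaes*: final sound = /s/, a sibilant → -an → *jaesan*.
The final sound of *vonal* is /l/, which is a non-sibilant consonant, so the suffix is -nij, giving *vonalnij*.
Since the final sound of *zenaho* is /o/ (a vowel), it takes -zel, giving *zenahozel*.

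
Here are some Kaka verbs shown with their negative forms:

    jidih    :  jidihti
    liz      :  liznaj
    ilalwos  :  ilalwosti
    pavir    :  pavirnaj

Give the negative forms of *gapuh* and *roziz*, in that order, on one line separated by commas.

The suffix is conditioned by the final consonant: -ti when the stem ends in a voiceless consonant (*jidih*, *ilalwos*); -naj when the stem ends in a voiced consonant (*liz*, *pavir*).
The final consonant of *gapuh* is /h/, which is voiceless, so the suffix is -ti, giving *gapuhti*.
The final consonant of *roziz* is /z/, which is voiced, so the suffix is -naj, giving *roziznaj*.

gapuhti, roziznaj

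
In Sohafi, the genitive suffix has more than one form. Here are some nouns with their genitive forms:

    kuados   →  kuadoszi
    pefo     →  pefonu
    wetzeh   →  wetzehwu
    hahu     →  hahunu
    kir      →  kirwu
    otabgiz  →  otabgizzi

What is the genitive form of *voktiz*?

The alternation tracks the final sound of the stem — -zi when the stem ends in a sibilant (*kuados*, *otabgiz*); -wu when the stem ends in a non-sibilant consonant (*wetzeh*, *kir*); -nu when the stem ends in a vowel (*pefo*, *hahu*).
*voktiz* — final sound /z/ (a sibilant) → -zi → *voktizzi*.

voktizzi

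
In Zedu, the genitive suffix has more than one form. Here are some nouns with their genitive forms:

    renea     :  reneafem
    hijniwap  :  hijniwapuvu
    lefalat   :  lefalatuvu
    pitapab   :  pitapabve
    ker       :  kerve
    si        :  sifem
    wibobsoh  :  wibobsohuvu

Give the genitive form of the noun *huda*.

hudafem

The suffix is conditioned by the final sound: -uvu when the stem ends in a voiceless consonant (*hijniwap*, *lefalat*, *wibobsoh*); -ve when the stem ends in a voiced consonant (*pitapab*, *ker*); -fem when the stem ends in a vowel (*renea*, *si*).
The final sound of *huda* is /a/, which is a vowel, so the suffix is -fem, giving *hudafem*.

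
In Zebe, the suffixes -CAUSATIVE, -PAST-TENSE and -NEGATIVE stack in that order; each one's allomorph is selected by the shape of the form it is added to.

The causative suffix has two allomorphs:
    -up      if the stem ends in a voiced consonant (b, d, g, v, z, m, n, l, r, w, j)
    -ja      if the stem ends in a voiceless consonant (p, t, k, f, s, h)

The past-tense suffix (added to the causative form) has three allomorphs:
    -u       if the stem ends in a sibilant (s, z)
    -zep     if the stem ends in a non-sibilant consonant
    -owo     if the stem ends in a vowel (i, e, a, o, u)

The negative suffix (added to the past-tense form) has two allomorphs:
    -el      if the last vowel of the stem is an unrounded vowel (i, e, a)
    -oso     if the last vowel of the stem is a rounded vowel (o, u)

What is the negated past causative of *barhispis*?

*barhispis* — final consonant /s/ (voiceless) → -ja → *barhispisja*.
Since the final sound of the causative form *barhispisja* is /a/ (a vowel), it takes -owo, giving *barhispisjaowo*.
The past-tense form *barhispisjaowo*: last vowel = /o/, a rounded vowel → -oso → *barhispisjaowooso*.

barhispisjaowooso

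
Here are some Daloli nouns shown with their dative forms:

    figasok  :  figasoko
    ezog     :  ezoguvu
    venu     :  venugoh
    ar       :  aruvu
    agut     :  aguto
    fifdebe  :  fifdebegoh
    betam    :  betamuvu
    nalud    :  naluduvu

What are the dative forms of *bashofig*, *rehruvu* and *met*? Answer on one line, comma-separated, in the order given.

The suffix is conditioned by the final sound: -o when the stem ends in a voiceless consonant (*figasok*, *agut*); -uvu when the stem ends in a voiced consonant (*ezog*, *ar*, *betam*, *nalud*); -goh when the stem ends in a vowel (*venu*, *fifdebe*).
The final sound of *bashofig* is /g/, which is a voiced consonant, so the suffix is -uvu, giving *bashofiguvu*.
The final sound of *rehruvu* is /u/, which is a vowel, so the suffix is -goh, giving *rehruvugoh*.
*met*: final sound = /t/, a voiceless consonant → -o → *meto*.

bashofiguvu, rehruvugoh, meto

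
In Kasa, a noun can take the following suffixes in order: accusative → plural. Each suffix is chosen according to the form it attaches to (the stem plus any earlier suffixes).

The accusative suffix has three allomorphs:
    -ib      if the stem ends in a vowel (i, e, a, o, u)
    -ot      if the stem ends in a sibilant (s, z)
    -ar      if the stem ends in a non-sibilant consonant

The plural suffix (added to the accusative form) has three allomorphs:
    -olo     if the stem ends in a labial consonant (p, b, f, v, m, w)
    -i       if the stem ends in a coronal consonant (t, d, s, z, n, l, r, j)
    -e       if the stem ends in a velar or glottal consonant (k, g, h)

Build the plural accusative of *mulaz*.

*mulaz*: final sound = /z/, a sibilant → -ot → *mulazot*.
The accusative form *mulazot*: final consonant = /t/, coronal → -i → *mulazoti*.

mulazoti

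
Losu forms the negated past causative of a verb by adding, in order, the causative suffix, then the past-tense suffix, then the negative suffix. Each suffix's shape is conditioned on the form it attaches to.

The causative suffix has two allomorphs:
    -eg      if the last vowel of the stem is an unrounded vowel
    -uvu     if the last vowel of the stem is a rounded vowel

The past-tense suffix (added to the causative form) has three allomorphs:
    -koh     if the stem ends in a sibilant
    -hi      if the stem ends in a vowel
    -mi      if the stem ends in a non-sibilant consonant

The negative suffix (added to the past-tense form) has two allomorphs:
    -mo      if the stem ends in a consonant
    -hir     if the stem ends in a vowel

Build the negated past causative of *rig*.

*rig* — last vowel /i/ (an unrounded vowel) → -eg → *rigeg*.
The causative form *rigeg* — final sound /g/ (a non-sibilant consonant) → -mi → *rigegmi*.
The past-tense form *rigegmi* — final sound /i/ (a vowel) → -hir → *rigegmihir*.

rigegmihir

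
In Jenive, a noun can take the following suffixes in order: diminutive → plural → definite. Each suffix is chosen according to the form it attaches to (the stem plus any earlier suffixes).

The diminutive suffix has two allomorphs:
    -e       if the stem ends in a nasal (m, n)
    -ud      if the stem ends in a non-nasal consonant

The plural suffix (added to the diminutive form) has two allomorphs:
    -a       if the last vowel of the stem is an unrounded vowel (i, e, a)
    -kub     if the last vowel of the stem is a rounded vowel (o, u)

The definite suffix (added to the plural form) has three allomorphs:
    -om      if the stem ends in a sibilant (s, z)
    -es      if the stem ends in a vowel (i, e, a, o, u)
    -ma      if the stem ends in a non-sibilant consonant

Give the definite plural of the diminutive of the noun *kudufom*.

kudufomeaes

*kudufom*: final consonant = /m/, a nasal → -e → *kudufome*.
Since the last vowel of the diminutive form *kudufome* is /e/ (an unrounded vowel), it takes -a, giving *kudufomea*.
The plural form *kudufomea*: final sound = /a/, a vowel → -es → *kudufomeaes*.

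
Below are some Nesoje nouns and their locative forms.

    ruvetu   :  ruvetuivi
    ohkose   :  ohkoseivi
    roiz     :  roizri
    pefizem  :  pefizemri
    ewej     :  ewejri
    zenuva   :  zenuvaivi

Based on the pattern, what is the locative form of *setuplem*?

setuplemri

The suffix is conditioned by the final sound: -ri when the stem ends in a consonant (*roiz*, *pefizem*, *ewej*); -ivi when the stem ends in a vowel (*ruvetu*, *ohkose*, *zenuva*).
Since the final sound of *setuplem* is /m/ (a consonant), it takes -ri, giving *setuplemri*.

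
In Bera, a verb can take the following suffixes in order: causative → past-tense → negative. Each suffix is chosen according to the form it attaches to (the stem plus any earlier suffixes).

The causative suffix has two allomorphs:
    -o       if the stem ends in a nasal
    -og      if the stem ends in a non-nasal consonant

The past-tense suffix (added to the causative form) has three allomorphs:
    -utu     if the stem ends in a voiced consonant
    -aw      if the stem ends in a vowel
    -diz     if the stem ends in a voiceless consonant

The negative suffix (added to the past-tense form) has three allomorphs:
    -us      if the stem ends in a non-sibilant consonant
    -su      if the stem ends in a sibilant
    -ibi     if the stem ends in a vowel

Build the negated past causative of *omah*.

The final consonant of *omah* is /h/, which is non-nasal, so the causative suffix is -og, giving *omahog*.
The causative form *omahog*: final sound = /g/, a voiced consonant → -utu → *omahogutu*.
The final sound of the past-tense form *omahogutu* is /u/, which is a vowel, so the negative suffix is -ibi, giving *omahogutuibi*.

omahogutuibi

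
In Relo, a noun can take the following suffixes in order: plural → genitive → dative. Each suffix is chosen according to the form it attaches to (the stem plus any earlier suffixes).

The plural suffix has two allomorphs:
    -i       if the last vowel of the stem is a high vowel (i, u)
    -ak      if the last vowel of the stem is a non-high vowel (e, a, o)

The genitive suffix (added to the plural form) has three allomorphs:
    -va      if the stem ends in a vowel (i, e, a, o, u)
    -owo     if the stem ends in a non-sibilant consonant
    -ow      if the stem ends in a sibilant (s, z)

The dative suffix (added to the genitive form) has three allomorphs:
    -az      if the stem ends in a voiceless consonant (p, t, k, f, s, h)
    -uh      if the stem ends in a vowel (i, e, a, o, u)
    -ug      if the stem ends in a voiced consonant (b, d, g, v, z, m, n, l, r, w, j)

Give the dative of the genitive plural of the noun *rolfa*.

rolfaakowouh

Since the last vowel of *rolfa* is /a/ (a non-high vowel), it takes -ak, giving *rolfaak*.
The plural form *rolfaak*: final sound = /k/, a non-sibilant consonant → -owo → *rolfaakowo*.
Since the final sound of the genitive form *rolfaakowo* is /o/ (a vowel), it takes -uh, giving *rolfaakowouh*.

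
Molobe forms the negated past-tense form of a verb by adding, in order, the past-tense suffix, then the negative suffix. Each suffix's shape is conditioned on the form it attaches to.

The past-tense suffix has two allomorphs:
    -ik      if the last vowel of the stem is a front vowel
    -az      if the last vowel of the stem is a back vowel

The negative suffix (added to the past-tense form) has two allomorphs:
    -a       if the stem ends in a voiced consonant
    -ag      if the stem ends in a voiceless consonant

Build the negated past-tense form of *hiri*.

hiriikag

The last vowel of *hiri* is /i/, which is a front vowel, so the past-tense suffix is -ik, giving *hiriik*.
The past-tense form *hiriik* — final consonant /k/ (voiceless) → -ag → *hiriikag*.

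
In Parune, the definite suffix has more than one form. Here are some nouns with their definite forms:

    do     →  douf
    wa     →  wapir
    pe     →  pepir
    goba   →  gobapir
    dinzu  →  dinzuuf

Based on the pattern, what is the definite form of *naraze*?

narazepir

The pattern is rounding harmony: -uf when the last vowel of the stem is a rounded vowel (*do*, *dinzu*); -pir when the last vowel of the stem is an unrounded vowel (*wa*, *pe*, *goba*).
The last vowel of *naraze* is /e/, which is an unrounded vowel, so the suffix is -pir, giving *narazepir*.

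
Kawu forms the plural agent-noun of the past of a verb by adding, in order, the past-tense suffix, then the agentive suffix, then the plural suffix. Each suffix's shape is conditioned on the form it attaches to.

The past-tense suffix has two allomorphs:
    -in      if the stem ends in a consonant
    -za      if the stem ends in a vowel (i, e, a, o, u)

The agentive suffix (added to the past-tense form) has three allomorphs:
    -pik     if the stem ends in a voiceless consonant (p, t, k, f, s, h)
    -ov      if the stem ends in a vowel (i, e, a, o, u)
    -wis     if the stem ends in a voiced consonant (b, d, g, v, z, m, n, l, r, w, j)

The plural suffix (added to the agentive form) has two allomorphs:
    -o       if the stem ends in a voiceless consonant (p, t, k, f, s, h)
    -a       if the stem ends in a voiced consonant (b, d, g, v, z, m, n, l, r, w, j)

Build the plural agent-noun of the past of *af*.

Since the final sound of *af* is /f/ (a consonant), it takes -in, giving *afin*.
The final sound of the past-tense form *afin* is /n/, which is a voiced consonant, so the agentive suffix is -wis, giving *afinwis*.
The agentive form *afinwis* — final consonant /s/ (voiceless) → -o → *afinwiso*.

afinwiso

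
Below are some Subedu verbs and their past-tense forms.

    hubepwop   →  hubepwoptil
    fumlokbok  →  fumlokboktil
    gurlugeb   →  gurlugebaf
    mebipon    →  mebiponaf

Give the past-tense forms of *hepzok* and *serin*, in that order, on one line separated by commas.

hepzoktil, serinaf

The suffix is conditioned by the final consonant: -til when the stem ends in a voiceless consonant (*hubepwop*, *fumlokbok*); -af when the stem ends in a voiced consonant (*gurlugeb*, *mebipon*).
*hepzok*: final consonant = /k/, voiceless → -til → *hepzoktil*.
*serin* — final consonant /n/ (voiced) → -af → *serinaf*.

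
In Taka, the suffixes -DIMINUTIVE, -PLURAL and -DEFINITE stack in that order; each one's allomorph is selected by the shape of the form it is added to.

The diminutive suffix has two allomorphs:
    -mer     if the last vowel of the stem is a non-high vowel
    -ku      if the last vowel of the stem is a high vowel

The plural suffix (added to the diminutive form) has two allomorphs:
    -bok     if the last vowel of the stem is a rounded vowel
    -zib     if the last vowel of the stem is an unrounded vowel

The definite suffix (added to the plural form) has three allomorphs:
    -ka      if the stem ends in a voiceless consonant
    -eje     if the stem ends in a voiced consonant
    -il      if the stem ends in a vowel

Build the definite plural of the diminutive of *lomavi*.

*lomavi* — last vowel /i/ (a high vowel) → -ku → *lomaviku*.
Since the last vowel of the diminutive form *lomaviku* is /u/ (a rounded vowel), it takes -bok, giving *lomavikubok*.
Since the final sound of the plural form *lomavikubok* is /k/ (a voiceless consonant), it takes -ka, giving *lomavikubokka*.

lomavikubokka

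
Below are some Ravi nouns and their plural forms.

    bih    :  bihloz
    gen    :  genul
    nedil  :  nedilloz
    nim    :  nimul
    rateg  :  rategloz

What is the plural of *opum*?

opumul

The pattern is nasality of the final consonant: -ul when the stem ends in a nasal (*gen*, *nim*); -loz when the stem ends in a non-nasal consonant (*bih*, *nedil*, *rateg*).
*opum* — final consonant /m/ (a nasal) → -ul → *opumul*.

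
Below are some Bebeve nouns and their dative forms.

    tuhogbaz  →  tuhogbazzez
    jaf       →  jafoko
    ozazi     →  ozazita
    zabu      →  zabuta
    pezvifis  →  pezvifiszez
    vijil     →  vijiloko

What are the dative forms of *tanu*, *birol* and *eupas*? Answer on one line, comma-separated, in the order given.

tanuta, biroloko, eupaszez

The pattern is sibilance of the final sound: -zez when the stem ends in a sibilant (*tuhogbaz*, *pezvifis*); -oko when the stem ends in a non-sibilant consonant (*jaf*, *vijil*); -ta when the stem ends in a vowel (*ozazi*, *zabu*).
The final sound of *tanu* is /u/, which is a vowel, so the suffix is -ta, giving *tanuta*.
Since the final sound of *birol* is /l/ (a non-sibilant consonant), it takes -oko, giving *biroloko*.
The final sound of *eupas* is /s/, which is a sibilant, so the suffix is -zez, giving *eupaszez*.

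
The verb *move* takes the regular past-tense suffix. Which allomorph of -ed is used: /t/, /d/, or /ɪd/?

The stem *move* ends in a voiced sound other than /d/.
The -ed suffix is realized as /ɪd/ after /t, d/; as /t/ after other voiceless consonants; and as /d/ after other voiced sounds.
So -ed on *move* is pronounced /d/.

/d/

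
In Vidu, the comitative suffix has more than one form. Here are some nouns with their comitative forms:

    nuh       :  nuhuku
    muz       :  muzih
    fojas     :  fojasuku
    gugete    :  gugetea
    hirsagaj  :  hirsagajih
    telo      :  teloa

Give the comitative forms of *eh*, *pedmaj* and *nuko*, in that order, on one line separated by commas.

Looking at the final sound of each stem: -uku when the stem ends in a voiceless consonant (*nuh*, *fojas*); -ih when the stem ends in a voiced consonant (*muz*, *hirsagaj*); -a when the stem ends in a vowel (*gugete*, *telo*).
The final sound of *eh* is /h/, which is a voiceless consonant, so the suffix is -uku, giving *ehuku*.
*pedmaj*: final sound = /j/, a voiced consonant → -ih → *pedmajih*.
Since the final sound of *nuko* is /o/ (a vowel), it takes -a, giving *nukoa*.

ehuku, pedmajih, nukoa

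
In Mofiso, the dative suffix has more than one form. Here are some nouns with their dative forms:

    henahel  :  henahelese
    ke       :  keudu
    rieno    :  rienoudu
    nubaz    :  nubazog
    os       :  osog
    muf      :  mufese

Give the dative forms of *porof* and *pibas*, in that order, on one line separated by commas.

The suffix is conditioned by the final sound: -og when the stem ends in a sibilant (*nubaz*, *os*); -ese when the stem ends in a non-sibilant consonant (*henahel*, *muf*); -udu when the stem ends in a vowel (*ke*, *rieno*).
Since the final sound of *porof* is /f/ (a non-sibilant consonant), it takes -ese, giving *porofese*.
The final sound of *pibas* is /s/, which is a sibilant, so the suffix is -og, giving *pibasog*.

porofese, pibasog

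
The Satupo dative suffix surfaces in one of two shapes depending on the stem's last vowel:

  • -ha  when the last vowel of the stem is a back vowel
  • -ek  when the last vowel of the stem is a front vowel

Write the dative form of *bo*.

boha

The last vowel of *bo* is /o/, which is a back vowel, so the suffix is -ha, giving *boha*.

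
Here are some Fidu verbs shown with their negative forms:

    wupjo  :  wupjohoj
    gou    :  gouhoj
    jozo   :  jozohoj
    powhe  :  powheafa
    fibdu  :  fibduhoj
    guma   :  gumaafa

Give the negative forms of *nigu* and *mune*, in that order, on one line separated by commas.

Looking at the last vowel of each stem: -hoj when the last vowel of the stem is a rounded vowel (*wupjo*, *gou*, *jozo*, *fibdu*); -afa when the last vowel of the stem is an unrounded vowel (*powhe*, *guma*).
Since the last vowel of *nigu* is /u/ (a rounded vowel), it takes -hoj, giving *niguhoj*.
Since the last vowel of *mune* is /e/ (an unrounded vowel), it takes -afa, giving *muneafa*.

niguhoj, muneafa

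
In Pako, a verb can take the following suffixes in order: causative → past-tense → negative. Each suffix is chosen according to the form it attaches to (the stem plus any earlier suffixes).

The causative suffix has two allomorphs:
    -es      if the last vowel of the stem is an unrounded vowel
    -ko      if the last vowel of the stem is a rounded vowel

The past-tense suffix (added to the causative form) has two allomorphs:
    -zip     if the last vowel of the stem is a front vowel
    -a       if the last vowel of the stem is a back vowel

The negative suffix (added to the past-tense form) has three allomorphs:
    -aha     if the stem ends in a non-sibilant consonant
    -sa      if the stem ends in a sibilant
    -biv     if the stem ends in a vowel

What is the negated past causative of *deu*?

Since the last vowel of *deu* is /u/ (a rounded vowel), it takes -ko, giving *deuko*.
The last vowel of the causative form *deuko* is /o/, which is a back vowel, so the past-tense suffix is -a, giving *deukoa*.
The past-tense form *deukoa* — final sound /a/ (a vowel) → -biv → *deukoabiv*.

deukoabiv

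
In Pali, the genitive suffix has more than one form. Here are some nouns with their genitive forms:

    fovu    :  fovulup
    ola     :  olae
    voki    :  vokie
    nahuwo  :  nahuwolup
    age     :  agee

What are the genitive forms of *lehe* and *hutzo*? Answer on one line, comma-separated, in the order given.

The pattern is rounding harmony: -lup when the last vowel of the stem is a rounded vowel (*fovu*, *nahuwo*); -e when the last vowel of the stem is an unrounded vowel (*ola*, *voki*, *age*).
The last vowel of *lehe* is /e/, which is an unrounded vowel, so the suffix is -e, giving *lehee*.
Since the last vowel of *hutzo* is /o/ (a rounded vowel), it takes -lup, giving *hutzolup*.

lehee, hutzolup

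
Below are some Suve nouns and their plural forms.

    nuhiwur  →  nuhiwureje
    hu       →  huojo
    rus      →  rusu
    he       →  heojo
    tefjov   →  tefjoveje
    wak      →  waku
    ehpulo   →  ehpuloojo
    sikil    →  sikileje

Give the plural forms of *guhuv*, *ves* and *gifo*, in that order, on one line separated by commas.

guhuveje, vesu, gifoojo

The pattern is voicing of the final sound: -u when the stem ends in a voiceless consonant (*rus*, *wak*); -eje when the stem ends in a voiced consonant (*nuhiwur*, *tefjov*, *sikil*); -ojo when the stem ends in a vowel (*hu*, *he*, *ehpulo*).
*guhuv*: final sound = /v/, a voiced consonant → -eje → *guhuveje*.
*ves*: final sound = /s/, a voiceless consonant → -u → *vesu*.
The final sound of *gifo* is /o/, which is a vowel, so the suffix is -ojo, giving *gifoojo*.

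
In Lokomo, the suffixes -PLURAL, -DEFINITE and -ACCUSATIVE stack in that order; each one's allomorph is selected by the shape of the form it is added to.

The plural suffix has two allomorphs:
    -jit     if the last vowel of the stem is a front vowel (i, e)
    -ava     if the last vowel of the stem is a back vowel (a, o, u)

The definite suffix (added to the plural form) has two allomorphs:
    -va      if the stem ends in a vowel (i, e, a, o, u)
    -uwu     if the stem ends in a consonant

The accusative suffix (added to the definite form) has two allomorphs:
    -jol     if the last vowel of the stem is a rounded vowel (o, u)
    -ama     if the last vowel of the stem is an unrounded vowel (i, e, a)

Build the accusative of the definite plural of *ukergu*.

ukerguavavaama

Since the last vowel of *ukergu* is /u/ (a back vowel), it takes -ava, giving *ukerguava*.
Since the final sound of the plural form *ukerguava* is /a/ (a vowel), it takes -va, giving *ukerguavava*.
The definite form *ukerguavava* — last vowel /a/ (an unrounded vowel) → -ama → *ukerguavavaama*.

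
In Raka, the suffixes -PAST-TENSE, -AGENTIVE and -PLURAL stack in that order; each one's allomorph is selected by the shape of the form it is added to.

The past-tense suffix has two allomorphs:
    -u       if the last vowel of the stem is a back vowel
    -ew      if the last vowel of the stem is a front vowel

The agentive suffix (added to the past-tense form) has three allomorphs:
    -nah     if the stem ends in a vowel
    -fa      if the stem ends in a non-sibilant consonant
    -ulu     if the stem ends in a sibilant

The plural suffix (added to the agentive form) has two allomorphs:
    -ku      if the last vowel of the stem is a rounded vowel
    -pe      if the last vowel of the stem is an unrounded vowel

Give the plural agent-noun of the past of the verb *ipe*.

*ipe*: last vowel = /e/, a front vowel → -ew → *ipeew*.
Since the final sound of the past-tense form *ipeew* is /w/ (a non-sibilant consonant), it takes -fa, giving *ipeewfa*.
The last vowel of the agentive form *ipeewfa* is /a/, which is an unrounded vowel, so the plural suffix is -pe, giving *ipeewfape*.

ipeewfape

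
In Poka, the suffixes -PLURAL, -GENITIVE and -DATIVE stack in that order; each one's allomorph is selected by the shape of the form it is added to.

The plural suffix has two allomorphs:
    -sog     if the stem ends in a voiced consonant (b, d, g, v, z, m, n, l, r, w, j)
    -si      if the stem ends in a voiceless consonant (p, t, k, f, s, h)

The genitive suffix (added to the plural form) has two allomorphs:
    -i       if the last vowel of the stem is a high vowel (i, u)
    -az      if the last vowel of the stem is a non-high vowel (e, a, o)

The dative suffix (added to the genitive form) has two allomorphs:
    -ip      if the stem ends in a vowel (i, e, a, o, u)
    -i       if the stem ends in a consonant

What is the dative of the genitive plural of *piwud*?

piwudsogazi

*piwud* — final consonant /d/ (voiced) → -sog → *piwudsog*.
The plural form *piwudsog* — last vowel /o/ (a non-high vowel) → -az → *piwudsogaz*.
Since the final sound of the genitive form *piwudsogaz* is /z/ (a consonant), it takes -i, giving *piwudsogazi*.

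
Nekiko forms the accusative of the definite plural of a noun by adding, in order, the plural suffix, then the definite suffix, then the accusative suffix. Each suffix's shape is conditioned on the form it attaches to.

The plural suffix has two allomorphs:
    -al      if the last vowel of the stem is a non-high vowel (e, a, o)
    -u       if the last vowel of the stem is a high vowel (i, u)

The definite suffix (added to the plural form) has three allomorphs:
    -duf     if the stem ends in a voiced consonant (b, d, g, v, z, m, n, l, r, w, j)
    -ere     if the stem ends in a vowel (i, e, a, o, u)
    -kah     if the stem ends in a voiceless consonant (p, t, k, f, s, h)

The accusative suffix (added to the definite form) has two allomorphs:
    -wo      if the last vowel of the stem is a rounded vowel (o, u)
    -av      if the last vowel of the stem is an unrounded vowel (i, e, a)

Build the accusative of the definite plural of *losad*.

Since the last vowel of *losad* is /a/ (a non-high vowel), it takes -al, giving *losadal*.
The final sound of the plural form *losadal* is /l/, which is a voiced consonant, so the definite suffix is -duf, giving *losadalduf*.
The definite form *losadalduf* — last vowel /u/ (a rounded vowel) → -wo → *losadaldufwo*.

losadaldufwo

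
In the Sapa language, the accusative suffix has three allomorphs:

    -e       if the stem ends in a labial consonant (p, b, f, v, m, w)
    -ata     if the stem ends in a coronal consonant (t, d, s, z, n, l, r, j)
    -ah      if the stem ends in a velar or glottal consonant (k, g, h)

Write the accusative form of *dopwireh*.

The final consonant of *dopwireh* is /h/, which is velar/glottal, so the suffix is -ah, giving *dopwirehah*.

dopwirehah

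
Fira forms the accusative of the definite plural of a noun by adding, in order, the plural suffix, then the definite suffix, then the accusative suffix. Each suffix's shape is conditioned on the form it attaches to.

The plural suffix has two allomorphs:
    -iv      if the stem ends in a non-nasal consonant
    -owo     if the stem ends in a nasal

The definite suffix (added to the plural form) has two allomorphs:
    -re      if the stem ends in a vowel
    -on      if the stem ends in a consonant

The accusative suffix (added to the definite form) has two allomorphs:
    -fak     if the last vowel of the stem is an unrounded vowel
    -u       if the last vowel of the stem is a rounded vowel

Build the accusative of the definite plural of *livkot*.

livkotivonu

*livkot*: final consonant = /t/, non-nasal → -iv → *livkotiv*.
The plural form *livkotiv*: final sound = /v/, a consonant → -on → *livkotivon*.
Since the last vowel of the definite form *livkotivon* is /o/ (a rounded vowel), it takes -u, giving *livkotivonu*.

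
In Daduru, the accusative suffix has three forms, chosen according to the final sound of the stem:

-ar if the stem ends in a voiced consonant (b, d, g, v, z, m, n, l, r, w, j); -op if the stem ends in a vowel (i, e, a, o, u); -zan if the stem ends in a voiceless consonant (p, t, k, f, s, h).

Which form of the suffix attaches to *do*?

-op

The final sound of *do* is /o/, which is a vowel, so the suffix is -op.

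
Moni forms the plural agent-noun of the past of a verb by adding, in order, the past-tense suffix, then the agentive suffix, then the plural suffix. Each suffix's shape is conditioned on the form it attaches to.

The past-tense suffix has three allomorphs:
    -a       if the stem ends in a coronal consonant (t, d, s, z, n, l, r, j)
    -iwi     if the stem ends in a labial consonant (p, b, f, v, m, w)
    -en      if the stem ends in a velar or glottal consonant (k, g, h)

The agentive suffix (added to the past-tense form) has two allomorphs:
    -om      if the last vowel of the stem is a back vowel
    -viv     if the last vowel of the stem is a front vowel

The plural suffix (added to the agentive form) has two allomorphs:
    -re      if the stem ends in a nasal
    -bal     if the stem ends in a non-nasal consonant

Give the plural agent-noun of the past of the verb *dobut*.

dobutaomre

Since the final consonant of *dobut* is /t/ (coronal), it takes -a, giving *dobuta*.
The past-tense form *dobuta*: last vowel = /a/, a back vowel → -om → *dobutaom*.
Since the final consonant of the agentive form *dobutaom* is /m/ (a nasal), it takes -re, giving *dobutaomre*.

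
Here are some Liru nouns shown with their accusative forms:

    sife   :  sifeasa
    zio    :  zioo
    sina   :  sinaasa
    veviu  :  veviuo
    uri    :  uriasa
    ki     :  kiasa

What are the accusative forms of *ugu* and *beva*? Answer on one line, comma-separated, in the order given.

Looking at the last vowel of each stem: -o when the last vowel of the stem is a rounded vowel (*zio*, *veviu*); -asa when the last vowel of the stem is an unrounded vowel (*sife*, *sina*, *uri*, *ki*).
Since the last vowel of *ugu* is /u/ (a rounded vowel), it takes -o, giving *uguo*.
*beva*: last vowel = /a/, an unrounded vowel → -asa → *bevaasa*.

uguo, bevaasa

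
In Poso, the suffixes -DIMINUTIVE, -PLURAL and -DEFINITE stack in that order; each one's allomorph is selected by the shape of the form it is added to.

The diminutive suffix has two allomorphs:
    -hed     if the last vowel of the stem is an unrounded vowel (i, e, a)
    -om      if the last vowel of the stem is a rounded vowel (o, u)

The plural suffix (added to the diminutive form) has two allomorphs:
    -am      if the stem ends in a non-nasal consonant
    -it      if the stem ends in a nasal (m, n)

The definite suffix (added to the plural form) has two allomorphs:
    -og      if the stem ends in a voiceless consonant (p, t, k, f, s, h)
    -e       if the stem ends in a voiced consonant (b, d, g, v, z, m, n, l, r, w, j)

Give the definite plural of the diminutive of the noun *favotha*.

favothahedame

*favotha* — last vowel /a/ (an unrounded vowel) → -hed → *favothahed*.
The diminutive form *favothahed* — final consonant /d/ (non-nasal) → -am → *favothahedam*.
The final consonant of the plural form *favothahedam* is /m/, which is voiced, so the definite suffix is -e, giving *favothahedame*.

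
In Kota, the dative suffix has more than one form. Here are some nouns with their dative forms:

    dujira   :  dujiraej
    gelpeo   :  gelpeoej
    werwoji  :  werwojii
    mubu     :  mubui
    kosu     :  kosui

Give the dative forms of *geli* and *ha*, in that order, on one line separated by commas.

The alternation tracks the last vowel of the stem — -i when the last vowel of the stem is a high vowel (*werwoji*, *mubu*, *kosu*); -ej when the last vowel of the stem is a non-high vowel (*dujira*, *gelpeo*).
*geli* — last vowel /i/ (a high vowel) → -i → *gelii*.
The last vowel of *ha* is /a/, which is a non-high vowel, so the suffix is -ej, giving *haej*.

gelii, haej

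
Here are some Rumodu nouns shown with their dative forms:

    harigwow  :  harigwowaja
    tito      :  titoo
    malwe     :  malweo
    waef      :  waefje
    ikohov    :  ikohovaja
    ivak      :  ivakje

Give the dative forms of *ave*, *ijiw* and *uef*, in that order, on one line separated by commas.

The pattern is voicing of the final sound: -je when the stem ends in a voiceless consonant (*waef*, *ivak*); -aja when the stem ends in a voiced consonant (*harigwow*, *ikohov*); -o when the stem ends in a vowel (*tito*, *malwe*).
The final sound of *ave* is /e/, which is a vowel, so the suffix is -o, giving *aveo*.
*ijiw* — final sound /w/ (a voiced consonant) → -aja → *ijiwaja*.
The final sound of *uef* is /f/, which is a voiceless consonant, so the suffix is -je, giving *uefje*.

aveo, ijiwaja, uefje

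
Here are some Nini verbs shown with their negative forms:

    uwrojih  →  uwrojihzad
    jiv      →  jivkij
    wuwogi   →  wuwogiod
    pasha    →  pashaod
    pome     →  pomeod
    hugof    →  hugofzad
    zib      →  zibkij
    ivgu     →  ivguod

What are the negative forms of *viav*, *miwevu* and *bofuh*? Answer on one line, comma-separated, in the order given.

The alternation tracks the final sound of the stem — -zad when the stem ends in a voiceless consonant (*uwrojih*, *hugof*); -kij when the stem ends in a voiced consonant (*jiv*, *zib*); -od when the stem ends in a vowel (*wuwogi*, *pasha*, *pome*, *ivgu*).
*viav* — final sound /v/ (a voiced consonant) → -kij → *viavkij*.
*miwevu*: final sound = /u/, a vowel → -od → *miwevuod*.
The final sound of *bofuh* is /h/, which is a voiceless consonant, so the suffix is -zad, giving *bofuhzad*.

viavkij, miwevuod, bofuhzad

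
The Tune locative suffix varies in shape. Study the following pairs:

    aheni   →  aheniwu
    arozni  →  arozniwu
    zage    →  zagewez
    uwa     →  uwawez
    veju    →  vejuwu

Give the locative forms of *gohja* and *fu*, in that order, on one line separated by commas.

The alternation tracks the last vowel of the stem — -wu when the last vowel of the stem is a high vowel (*aheni*, *arozni*, *veju*); -wez when the last vowel of the stem is a non-high vowel (*zage*, *uwa*).
Since the last vowel of *gohja* is /a/ (a non-high vowel), it takes -wez, giving *gohjawez*.
*fu*: last vowel = /u/, a high vowel → -wu → *fuwu*.

gohjawez, fuwu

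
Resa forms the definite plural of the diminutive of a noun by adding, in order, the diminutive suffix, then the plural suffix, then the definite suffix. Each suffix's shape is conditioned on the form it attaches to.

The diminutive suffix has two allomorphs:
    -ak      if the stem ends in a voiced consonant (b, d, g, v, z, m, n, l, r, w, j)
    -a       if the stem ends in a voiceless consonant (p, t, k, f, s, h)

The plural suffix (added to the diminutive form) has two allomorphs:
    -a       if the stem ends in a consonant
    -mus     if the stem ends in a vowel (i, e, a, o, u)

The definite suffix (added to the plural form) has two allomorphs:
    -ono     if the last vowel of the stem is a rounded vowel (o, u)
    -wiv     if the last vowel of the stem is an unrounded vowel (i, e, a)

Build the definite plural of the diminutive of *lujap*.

lujapamusono

*lujap* — final consonant /p/ (voiceless) → -a → *lujapa*.
The diminutive form *lujapa* — final sound /a/ (a vowel) → -mus → *lujapamus*.
The plural form *lujapamus*: last vowel = /u/, a rounded vowel → -ono → *lujapamusono*.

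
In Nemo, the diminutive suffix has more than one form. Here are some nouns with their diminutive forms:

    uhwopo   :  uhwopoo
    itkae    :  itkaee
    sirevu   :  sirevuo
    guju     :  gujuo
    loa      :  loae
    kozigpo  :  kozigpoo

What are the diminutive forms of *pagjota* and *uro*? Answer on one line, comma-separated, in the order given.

The pattern is rounding harmony: -o when the last vowel of the stem is a rounded vowel (*uhwopo*, *sirevu*, *guju*, *kozigpo*); -e when the last vowel of the stem is an unrounded vowel (*itkae*, *loa*).
*pagjota*: last vowel = /a/, an unrounded vowel → -e → *pagjotae*.
*uro* — last vowel /o/ (a rounded vowel) → -o → *uroo*.

pagjotae, uroo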